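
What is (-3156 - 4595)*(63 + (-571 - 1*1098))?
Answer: 12448106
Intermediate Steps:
(-3156 - 4595)*(63 + (-571 - 1*1098)) = -7751*(63 + (-571 - 1098)) = -7751*(63 - 1669) = -7751*(-1606) = 12448106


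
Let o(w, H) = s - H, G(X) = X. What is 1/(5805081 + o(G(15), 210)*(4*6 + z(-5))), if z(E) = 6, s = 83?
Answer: 1/5801271 ≈ 1.7238e-7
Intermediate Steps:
o(w, H) = 83 - H
1/(5805081 + o(G(15), 210)*(4*6 + z(-5))) = 1/(5805081 + (83 - 1*210)*(4*6 + 6)) = 1/(5805081 + (83 - 210)*(24 + 6)) = 1/(5805081 - 127*30) = 1/(5805081 - 3810) = 1/5801271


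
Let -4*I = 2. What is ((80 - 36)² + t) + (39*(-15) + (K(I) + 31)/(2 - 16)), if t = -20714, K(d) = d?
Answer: -542225/28 ≈ -19365.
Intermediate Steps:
I = -½ (I = -¼*2 = -½ ≈ -0.50000)
((80 - 36)² + t) + (39*(-15) + (K(I) + 31)/(2 - 16)) = ((80 - 36)² - 20714) + (39*(-15) + (-½ + 31)/(2 - 16)) = (44² - 20714) + (-585 + (61/2)/(-14)) = (1936 - 20714) + (-585 + (61/2)*(-1/14)) = -18778 + (-585 - 61/28) = -18778 - 16441/28 = -542225/28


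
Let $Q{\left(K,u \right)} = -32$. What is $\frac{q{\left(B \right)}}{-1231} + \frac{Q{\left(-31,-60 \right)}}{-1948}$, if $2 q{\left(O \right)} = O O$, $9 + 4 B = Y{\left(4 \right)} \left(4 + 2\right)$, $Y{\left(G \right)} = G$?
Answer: $\frac{205561}{19183904} \approx 0.010715$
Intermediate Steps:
$B = \frac{15}{4}$ ($B = - \frac{9}{4} + \frac{4 \left(4 + 2\right)}{4} = - \frac{9}{4} + \frac{4 \cdot 6}{4} = - \frac{9}{4} + \frac{1}{4} \cdot 24 = - \frac{9}{4} + 6 = \frac{15}{4} \approx 3.75$)
$q{\left(O \right)} = \frac{O^{2}}{2}$ ($q{\left(O \right)} = \frac{O O}{2} = \frac{O^{2}}{2}$)
$\frac{q{\left(B \right)}}{-1231} + \frac{Q{\left(-31,-60 \right)}}{-1948} = \frac{\frac{1}{2} \left(\frac{15}{4}\right)^{2}}{-1231} - \frac{32}{-1948} = \frac{1}{2} \cdot \frac{225}{16} \left(- \frac{1}{1231}\right) - - \frac{8}{487} = \frac{225}{32} \left(- \frac{1}{1231}\right) + \frac{8}{487} = - \frac{225}{39392} + \frac{8}{487} = \frac{205561}{19183904}$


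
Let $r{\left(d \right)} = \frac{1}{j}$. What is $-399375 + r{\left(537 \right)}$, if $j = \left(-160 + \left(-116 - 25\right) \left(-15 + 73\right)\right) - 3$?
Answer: $- \frac{3331186876}{8341} \approx -3.9938 \cdot 10^{5}$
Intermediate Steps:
$j = -8341$ ($j = \left(-160 - 8178\right) - 3 = -8338 - 3 = -8341$)
$r{\left(d \right)} = - \frac{1}{8341}$ ($r{\left(d \right)} = \frac{1}{-8341} = - \frac{1}{8341}$)
$-399375 + r{\left(537 \right)} = -399375 - \frac{1}{8341} = - \frac{3331186876}{8341}$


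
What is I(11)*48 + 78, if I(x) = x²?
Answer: 5886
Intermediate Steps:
I(11)*48 + 78 = 11²*48 + 78 = 121*48 + 78 = 5808 + 78 = 5886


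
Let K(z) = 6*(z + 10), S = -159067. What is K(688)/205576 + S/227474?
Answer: -1984231030/2922699689 ≈ -0.67890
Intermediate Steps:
K(z) = 60 + 6*z (K(z) = 6*(10 + z) = 60 + 6*z)
K(688)/205576 + S/227474 = (60 + 6*688)/205576 - 159067/227474 = (60 + 4128)*(1/205576) - 159067*1/227474 = 4188*(1/205576) - 159067/227474 = 1047/51394 - 159067/227474 = -1984231030/2922699689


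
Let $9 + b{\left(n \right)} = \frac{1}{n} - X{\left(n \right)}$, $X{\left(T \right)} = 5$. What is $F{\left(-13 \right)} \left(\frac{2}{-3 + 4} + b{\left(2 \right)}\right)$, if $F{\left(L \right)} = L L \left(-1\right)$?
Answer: $\frac{3887}{2} \approx 1943.5$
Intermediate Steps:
$b{\left(n \right)} = -14 + \frac{1}{n}$ ($b{\left(n \right)} = -9 + \left(\frac{1}{n} - 5\right) = -9 - \left(5 - \frac{1}{n}\right) = -14 + \frac{1}{n}$)
$F{\left(L \right)} = - L^{2}$ ($F{\left(L \right)} = L^{2} \left(-1\right) = - L^{2}$)
$F{\left(-13 \right)} \left(\frac{2}{-3 + 4} + b{\left(2 \right)}\right) = - \left(-13\right)^{2} \left(\frac{2}{-3 + 4} - \left(14 - \frac{1}{2}\right)\right) = \left(-1\right) 169 \left(\frac{2}{1} + \left(-14 + \frac{1}{2}\right)\right) = - 169 \left(2 \cdot 1 - \frac{27}{2}\right) = - 169 \left(2 - \frac{27}{2}\right) = \left(-169\right) \left(- \frac{23}{2}\right) = \frac{3887}{2}$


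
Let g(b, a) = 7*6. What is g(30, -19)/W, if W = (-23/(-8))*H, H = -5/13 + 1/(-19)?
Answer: -6916/207 ≈ -33.411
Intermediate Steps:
H = -108/247 (H = -5*1/13 + 1*(-1/19) = -5/13 - 1/19 = -108/247 ≈ -0.43725)
g(b, a) = 42
W = -621/494 (W = -23/(-8)*(-108/247) = -23*(-1/8)*(-108/247) = (23/8)*(-108/247) = -621/494 ≈ -1.2571)
g(30, -19)/W = 42/(-621/494) = 42*(-494/621) = -6916/207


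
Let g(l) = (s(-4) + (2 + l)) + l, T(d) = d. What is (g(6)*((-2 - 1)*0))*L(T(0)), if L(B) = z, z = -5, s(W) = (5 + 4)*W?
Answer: 0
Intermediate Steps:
s(W) = 9*W
L(B) = -5
g(l) = -34 + 2*l (g(l) = (9*(-4) + (2 + l)) + l = (-36 + (2 + l)) + l = (-34 + l) + l = -34 + 2*l)
(g(6)*((-2 - 1)*0))*L(T(0)) = ((-34 + 2*6)*((-2 - 1)*0))*(-5) = ((-34 + 12)*(-3*0))*(-5) = -22*0*(-5) = 0*(-5) = 0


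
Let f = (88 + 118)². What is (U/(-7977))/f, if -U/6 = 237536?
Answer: 118768/28209331 ≈ 0.0042102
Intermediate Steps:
U = -1425216 (U = -6*237536 = -1425216)
f = 42436 (f = 206² = 42436)
(U/(-7977))/f = -1425216/(-7977)/42436 = -1425216*(-1/7977)*(1/42436) = (475072/2659)*(1/42436) = 118768/28209331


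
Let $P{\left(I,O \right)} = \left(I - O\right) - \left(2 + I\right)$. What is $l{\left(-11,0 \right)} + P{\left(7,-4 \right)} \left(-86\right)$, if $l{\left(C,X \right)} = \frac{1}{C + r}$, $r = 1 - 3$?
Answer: $- \frac{2237}{13} \approx -172.08$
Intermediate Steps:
$r = -2$
$l{\left(C,X \right)} = \frac{1}{-2 + C}$ ($l{\left(C,X \right)} = \frac{1}{C - 2} = \frac{1}{-2 + C}$)
$P{\left(I,O \right)} = -2 - O$ ($P{\left(I,O \right)} = \left(I - O\right) - \left(2 + I\right) = -2 - O$)
$l{\left(-11,0 \right)} + P{\left(7,-4 \right)} \left(-86\right) = \frac{1}{-2 - 11} + \left(-2 - -4\right) \left(-86\right) = \frac{1}{-13} + \left(-2 + 4\right) \left(-86\right) = - \frac{1}{13} + 2 \left(-86\right) = - \frac{1}{13} - 172 = - \frac{2237}{13}$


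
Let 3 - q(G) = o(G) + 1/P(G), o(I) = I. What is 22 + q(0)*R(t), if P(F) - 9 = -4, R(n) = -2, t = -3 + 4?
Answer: 82/5 ≈ 16.400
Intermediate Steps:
t = 1
P(F) = 5 (P(F) = 9 - 4 = 5)
q(G) = 14/5 - G (q(G) = 3 - (G + 1/5) = 3 - (G + ⅕) = 3 - (⅕ + G) = 3 + (-⅕ - G) = 14/5 - G)
22 + q(0)*R(t) = 22 + (14/5 - 1*0)*(-2) = 22 + (14/5 + 0)*(-2) = 22 + (14/5)*(-2) = 22 - 28/5 = 82/5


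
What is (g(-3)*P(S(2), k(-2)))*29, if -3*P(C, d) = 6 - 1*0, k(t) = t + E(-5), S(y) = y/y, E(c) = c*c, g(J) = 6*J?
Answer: 1044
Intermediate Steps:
E(c) = c²
S(y) = 1
k(t) = 25 + t (k(t) = t + (-5)² = t + 25 = 25 + t)
P(C, d) = -2 (P(C, d) = -(6 - 1*0)/3 = -(6 + 0)/3 = -⅓*6 = -2)
(g(-3)*P(S(2), k(-2)))*29 = ((6*(-3))*(-2))*29 = -18*(-2)*29 = 36*29 = 1044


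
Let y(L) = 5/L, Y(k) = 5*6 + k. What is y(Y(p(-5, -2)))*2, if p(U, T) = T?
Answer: 5/14 ≈ 0.35714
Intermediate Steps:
Y(k) = 30 + k
y(Y(p(-5, -2)))*2 = (5/(30 - 2))*2 = (5/28)*2 = 5/14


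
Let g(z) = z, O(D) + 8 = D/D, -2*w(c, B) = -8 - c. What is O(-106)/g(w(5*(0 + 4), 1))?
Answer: -½ ≈ -0.50000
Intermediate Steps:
w(c, B) = 4 + c/2 (w(c, B) = -(-8 - c)/2 = 4 + c/2)
O(D) = -7 (O(D) = -8 + D/D = -8 + 1 = -7)
O(-106)/g(w(5*(0 + 4), 1)) = -7/(4 + (5*(0 + 4))/2) = -7/(4 + (5*4)/2) = -7/(4 + (½)*20) = -7/(4 + 10) = -7/14 = -7*1/14 = -½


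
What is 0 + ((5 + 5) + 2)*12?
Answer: 144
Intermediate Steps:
0 + ((5 + 5) + 2)*12 = 0 + (10 + 2)*12 = 0 + 12*12 = 0 + 144 = 144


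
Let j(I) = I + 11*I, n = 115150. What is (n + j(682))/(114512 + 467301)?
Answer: 123334/581813 ≈ 0.21198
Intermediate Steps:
j(I) = 12*I
(n + j(682))/(114512 + 467301) = (115150 + 12*682)/(114512 + 467301) = (115150 + 8184)/581813 = 123334*(1/581813) = 123334/581813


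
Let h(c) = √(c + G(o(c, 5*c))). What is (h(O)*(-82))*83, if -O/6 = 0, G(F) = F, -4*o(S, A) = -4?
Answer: -6806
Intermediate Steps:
o(S, A) = 1 (o(S, A) = -¼*(-4) = 1)
O = 0 (O = -6*0 = 0)
h(c) = √(1 + c) (h(c) = √(c + 1) = √(1 + c))
(h(O)*(-82))*83 = (√(1 + 0)*(-82))*83 = (√1*(-82))*83 = (1*(-82))*83 = -82*83 = -6806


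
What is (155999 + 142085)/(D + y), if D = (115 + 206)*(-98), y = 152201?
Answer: 298084/120743 ≈ 2.4687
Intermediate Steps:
D = -31458 (D = 321*(-98) = -31458)
(155999 + 142085)/(D + y) = (155999 + 142085)/(-31458 + 152201) = 298084/120743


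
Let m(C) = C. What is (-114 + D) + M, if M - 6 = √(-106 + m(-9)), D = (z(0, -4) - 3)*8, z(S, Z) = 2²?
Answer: -100 + I*√115 ≈ -100.0 + 10.724*I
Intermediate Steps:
z(S, Z) = 4
D = 8 (D = (4 - 3)*8 = 1*8 = 8)
M = 6 + I*√115 (M = 6 + √(-106 - 9) = 6 + √(-115) = 6 + I*√115 ≈ 6.0 + 10.724*I)
(-114 + D) + M = (-114 + 8) + (6 + I*√115) = -106 + (6 + I*√115) = -100 + I*√115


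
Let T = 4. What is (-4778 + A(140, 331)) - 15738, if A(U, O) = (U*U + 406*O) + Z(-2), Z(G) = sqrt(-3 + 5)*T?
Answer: 133470 + 4*sqrt(2) ≈ 1.3348e+5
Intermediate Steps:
Z(G) = 4*sqrt(2) (Z(G) = sqrt(-3 + 5)*4 = sqrt(2)*4 = 4*sqrt(2))
A(U, O) = U**2 + 4*sqrt(2) + 406*O (A(U, O) = (U*U + 406*O) + 4*sqrt(2) = (U**2 + 406*O) + 4*sqrt(2) = U**2 + 4*sqrt(2) + 406*O)
(-4778 + A(140, 331)) - 15738 = (-4778 + (140**2 + 4*sqrt(2) + 406*331)) - 15738 = (-4778 + (19600 + 4*sqrt(2) + 134386)) - 15738 = (-4778 + (153986 + 4*sqrt(2))) - 15738 = (149208 + 4*sqrt(2)) - 15738 = 133470 + 4*sqrt(2)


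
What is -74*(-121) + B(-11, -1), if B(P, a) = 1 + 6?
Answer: 8961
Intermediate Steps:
B(P, a) = 7
-74*(-121) + B(-11, -1) = -74*(-121) + 7 = 8954 + 7 = 8961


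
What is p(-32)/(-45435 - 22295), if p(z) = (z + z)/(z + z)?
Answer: -1/67730 ≈ -1.4765e-5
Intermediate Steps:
p(z) = 1 (p(z) = (2*z)/((2*z)) = (2*z)*(1/(2*z)) = 1)
p(-32)/(-45435 - 22295) = 1/(-45435 - 22295) = 1/(-67730) = 1*(-1/67730) = -1/67730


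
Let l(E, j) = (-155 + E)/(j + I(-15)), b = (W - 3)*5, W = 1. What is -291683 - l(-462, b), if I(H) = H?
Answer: -7292692/25 ≈ -2.9171e+5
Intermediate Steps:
b = -10 (b = (1 - 3)*5 = -2*5 = -10)
l(E, j) = (-155 + E)/(-15 + j) (l(E, j) = (-155 + E)/(j - 15) = (-155 + E)/(-15 + j))
-291683 - l(-462, b) = -291683 - (-155 - 462)/(-15 - 10) = -291683 - (-617)/(-25) = -291683 - (-1)*(-617)/25 = -291683 - 1*617/25 = -291683 - 617/25 = -7292692/25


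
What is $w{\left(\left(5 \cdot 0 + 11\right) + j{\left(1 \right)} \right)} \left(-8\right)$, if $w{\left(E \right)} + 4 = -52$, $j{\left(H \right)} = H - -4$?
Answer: $448$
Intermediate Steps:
$j{\left(H \right)} = 4 + H$ ($j{\left(H \right)} = H + 4 = 4 + H$)
$w{\left(E \right)} = -56$ ($w{\left(E \right)} = -4 - 52 = -56$)
$w{\left(\left(5 \cdot 0 + 11\right) + j{\left(1 \right)} \right)} \left(-8\right) = \left(-56\right) \left(-8\right) = 448$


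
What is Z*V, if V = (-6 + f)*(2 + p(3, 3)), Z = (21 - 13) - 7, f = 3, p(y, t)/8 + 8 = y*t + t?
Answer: -102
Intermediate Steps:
p(y, t) = -64 + 8*t + 8*t*y (p(y, t) = -64 + 8*(y*t + t) = -64 + 8*(t*y + t) = -64 + 8*(t + t*y) = -64 + (8*t + 8*t*y) = -64 + 8*t + 8*t*y)
Z = 1 (Z = 8 - 7 = 1)
V = -102 (V = (-6 + 3)*(2 + (-64 + 8*3 + 8*3*3)) = -3*(2 + (-64 + 24 + 72)) = -3*(2 + 32) = -3*34 = -102)
Z*V = 1*(-102) = -102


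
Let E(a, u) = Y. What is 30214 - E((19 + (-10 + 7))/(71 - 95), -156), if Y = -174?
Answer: 30388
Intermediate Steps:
E(a, u) = -174
30214 - E((19 + (-10 + 7))/(71 - 95), -156) = 30214 - 1*(-174) = 30214 + 174 = 30388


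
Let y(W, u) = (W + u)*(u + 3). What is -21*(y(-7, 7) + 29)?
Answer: -609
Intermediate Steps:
y(W, u) = (3 + u)*(W + u) (y(W, u) = (W + u)*(3 + u) = (3 + u)*(W + u))
-21*(y(-7, 7) + 29) = -21*((7² + 3*(-7) + 3*7 - 7*7) + 29) = -21*((49 - 21 + 21 - 49) + 29) = -21*(0 + 29) = -21*29 = -609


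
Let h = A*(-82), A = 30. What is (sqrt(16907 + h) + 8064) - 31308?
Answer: -23244 + sqrt(14447) ≈ -23124.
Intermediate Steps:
h = -2460 (h = 30*(-82) = -2460)
(sqrt(16907 + h) + 8064) - 31308 = (sqrt(16907 - 2460) + 8064) - 31308 = (sqrt(14447) + 8064) - 31308 = (8064 + sqrt(14447)) - 31308 = -23244 + sqrt(14447)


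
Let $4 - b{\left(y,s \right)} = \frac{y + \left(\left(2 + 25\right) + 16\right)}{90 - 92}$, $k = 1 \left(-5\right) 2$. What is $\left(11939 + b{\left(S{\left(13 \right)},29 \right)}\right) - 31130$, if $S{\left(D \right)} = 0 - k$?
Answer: $- \frac{38321}{2} \approx -19161.0$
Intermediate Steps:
$k = -10$ ($k = \left(-5\right) 2 = -10$)
$S{\left(D \right)} = 10$ ($S{\left(D \right)} = 0 - -10 = 0 + 10 = 10$)
$b{\left(y,s \right)} = \frac{51}{2} + \frac{y}{2}$ ($b{\left(y,s \right)} = 4 - \frac{y + \left(\left(2 + 25\right) + 16\right)}{90 - 92} = 4 - \frac{y + \left(27 + 16\right)}{-2} = 4 - \left(y + 43\right) \left(- \frac{1}{2}\right) = 4 - \left(43 + y\right) \left(- \frac{1}{2}\right) = 4 - \left(- \frac{43}{2} - \frac{y}{2}\right) = 4 + \left(\frac{43}{2} + \frac{y}{2}\right) = \frac{51}{2} + \frac{y}{2}$)
$\left(11939 + b{\left(S{\left(13 \right)},29 \right)}\right) - 31130 = \left(11939 + \left(\frac{51}{2} + \frac{1}{2} \cdot 10\right)\right) - 31130 = \left(11939 + \left(\frac{51}{2} + 5\right)\right) - 31130 = \left(11939 + \frac{61}{2}\right) - 31130 = \frac{23939}{2} - 31130 = - \frac{38321}{2}$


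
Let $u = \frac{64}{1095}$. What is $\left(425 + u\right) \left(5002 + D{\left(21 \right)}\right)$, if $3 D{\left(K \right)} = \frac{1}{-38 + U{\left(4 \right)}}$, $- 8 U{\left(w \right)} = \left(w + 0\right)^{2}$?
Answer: $\frac{279374639921}{131400} \approx 2.1261 \cdot 10^{6}$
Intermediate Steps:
$U{\left(w \right)} = - \frac{w^{2}}{8}$ ($U{\left(w \right)} = - \frac{\left(w + 0\right)^{2}}{8} = - \frac{w^{2}}{8}$)
$u = \frac{64}{1095}$ ($u = 64 \cdot \frac{1}{1095} = \frac{64}{1095} \approx 0.058447$)
$D{\left(K \right)} = - \frac{1}{120}$ ($D{\left(K \right)} = \frac{1}{3 \left(-38 - \frac{4^{2}}{8}\right)} = \frac{1}{3 \left(-38 - 2\right)} = \frac{1}{3 \left(-40\right)} = \frac{1}{3} \left(- \frac{1}{40}\right) = - \frac{1}{120}$)
$\left(425 + u\right) \left(5002 + D{\left(21 \right)}\right) = \left(425 + \frac{64}{1095}\right) \left(5002 - \frac{1}{120}\right) = \frac{465439}{1095} \cdot \frac{600239}{120} = \frac{279374639921}{131400}$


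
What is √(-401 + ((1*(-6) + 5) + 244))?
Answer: I*√158 ≈ 12.57*I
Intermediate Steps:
√(-401 + ((1*(-6) + 5) + 244)) = √(-401 + ((-6 + 5) + 244)) = √(-401 + (-1 + 244)) = √(-401 + 243) = √(-158) = I*√158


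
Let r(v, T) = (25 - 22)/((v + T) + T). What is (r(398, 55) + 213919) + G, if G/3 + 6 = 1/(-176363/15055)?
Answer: 19163882393273/89592404 ≈ 2.1390e+5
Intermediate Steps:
G = -3219699/176363 (G = -18 + 3/((-176363/15055)) = -18 + 3/((-176363*1/15055)) = -18 + 3/(-176363/15055) = -18 + 3*(-15055/176363) = -18 - 45165/176363 = -3219699/176363 ≈ -18.256)
r(v, T) = 3/(v + 2*T) (r(v, T) = 3/((T + v) + T) = 3/(v + 2*T))
(r(398, 55) + 213919) + G = (3/(398 + 2*55) + 213919) - 3219699/176363 = (3/(398 + 110) + 213919) - 3219699/176363 = (3/508 + 213919) - 3219699/176363 = 108670855/508 - 3219699/176363 = 19163882393273/89592404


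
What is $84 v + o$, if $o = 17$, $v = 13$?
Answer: $1109$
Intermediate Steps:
$84 v + o = 84 \cdot 13 + 17 = 1092 + 17 = 1109$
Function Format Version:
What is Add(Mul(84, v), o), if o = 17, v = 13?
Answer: 1109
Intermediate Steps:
Add(Mul(84, v), o) = Add(Mul(84, 13), 17) = Add(1092, 17) = 1109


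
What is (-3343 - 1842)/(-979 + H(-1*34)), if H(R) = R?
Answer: 5185/1013 ≈ 5.1185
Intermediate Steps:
(-3343 - 1842)/(-979 + H(-1*34)) = (-3343 - 1842)/(-979 - 1*34) = -5185/(-979 - 34) = -5185/(-1013) = -5185*(-1/1013) = 5185/1013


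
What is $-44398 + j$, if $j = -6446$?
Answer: $-50844$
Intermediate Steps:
$-44398 + j = -44398 - 6446 = -50844$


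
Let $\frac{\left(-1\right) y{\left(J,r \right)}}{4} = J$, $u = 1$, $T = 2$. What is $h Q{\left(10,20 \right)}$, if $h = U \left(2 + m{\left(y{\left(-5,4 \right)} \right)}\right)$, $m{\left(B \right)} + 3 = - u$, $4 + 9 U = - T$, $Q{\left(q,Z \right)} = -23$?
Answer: $- \frac{92}{3} \approx -30.667$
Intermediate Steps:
$y{\left(J,r \right)} = - 4 J$
$U = - \frac{2}{3}$ ($U = - \frac{4}{9} + \frac{\left(-1\right) 2}{9} = - \frac{4}{9} + \frac{1}{9} \left(-2\right) = - \frac{4}{9} - \frac{2}{9} = - \frac{2}{3} \approx -0.66667$)
$m{\left(B \right)} = -4$ ($m{\left(B \right)} = -3 - 1 = -4$)
$h = \frac{4}{3}$ ($h = - \frac{2 \left(2 - 4\right)}{3} = \left(- \frac{2}{3}\right) \left(-2\right) = \frac{4}{3} \approx 1.3333$)
$h Q{\left(10,20 \right)} = \frac{4}{3} \left(-23\right) = - \frac{92}{3}$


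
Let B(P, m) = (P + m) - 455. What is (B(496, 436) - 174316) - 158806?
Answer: -332645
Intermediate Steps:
B(P, m) = -455 + P + m
(B(496, 436) - 174316) - 158806 = ((-455 + 496 + 436) - 174316) - 158806 = (477 - 174316) - 158806 = -173839 - 158806 = -332645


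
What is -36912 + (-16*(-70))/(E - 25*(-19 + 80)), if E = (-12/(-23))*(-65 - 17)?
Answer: -1331035568/36059 ≈ -36913.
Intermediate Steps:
E = -984/23 (E = -12*(-1/23)*(-82) = (12/23)*(-82) = -984/23 ≈ -42.783)
-36912 + (-16*(-70))/(E - 25*(-19 + 80)) = -36912 + (-16*(-70))/(-984/23 - 25*(-19 + 80)) = -36912 + 1120/(-984/23 - 25*61) = -36912 + 1120/(-984/23 - 1525) = -36912 + 1120/(-36059/23) = -36912 + 1120*(-23/36059) = -36912 - 25760/36059 = -1331035568/36059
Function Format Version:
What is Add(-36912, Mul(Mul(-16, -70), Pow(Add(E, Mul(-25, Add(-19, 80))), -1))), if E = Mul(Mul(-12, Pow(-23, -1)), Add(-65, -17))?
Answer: Rational(-1331035568, 36059) ≈ -36913.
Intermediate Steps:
E = Rational(-984, 23) (E = Mul(Mul(-12, Rational(-1, 23)), -82) = Mul(Rational(12, 23), -82) = Rational(-984, 23) ≈ -42.783)
Add(-36912, Mul(Mul(-16, -70), Pow(Add(E, Mul(-25, Add(-19, 80))), -1))) = Add(-36912, Mul(Mul(-16, -70), Pow(Add(Rational(-984, 23), Mul(-25, Add(-19, 80))), -1))) = Add(-36912, Mul(1120, Pow(Add(Rational(-984, 23), Mul(-25, 61)), -1))) = Add(-36912, Mul(1120, Pow(Add(Rational(-984, 23), -1525), -1))) = Add(-36912, Mul(1120, Pow(Rational(-36059, 23), -1))) = Add(-36912, Mul(1120, Rational(-23, 36059))) = Add(-36912, Rational(-25760, 36059)) = Rational(-1331035568, 36059)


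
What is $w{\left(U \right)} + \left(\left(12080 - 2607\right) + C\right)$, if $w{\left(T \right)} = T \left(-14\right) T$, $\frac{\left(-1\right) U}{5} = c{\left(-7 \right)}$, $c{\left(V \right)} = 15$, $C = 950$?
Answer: $-68327$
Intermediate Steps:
$U = -75$ ($U = \left(-5\right) 15 = -75$)
$w{\left(T \right)} = - 14 T^{2}$ ($w{\left(T \right)} = - 14 T T = - 14 T^{2}$)
$w{\left(U \right)} + \left(\left(12080 - 2607\right) + C\right) = - 14 \left(-75\right)^{2} + \left(\left(12080 - 2607\right) + 950\right) = \left(-14\right) 5625 + \left(9473 + 950\right) = -78750 + 10423 = -68327$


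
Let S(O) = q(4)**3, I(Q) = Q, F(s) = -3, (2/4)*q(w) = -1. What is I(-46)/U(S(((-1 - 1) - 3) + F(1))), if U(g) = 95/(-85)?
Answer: 782/19 ≈ 41.158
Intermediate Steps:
q(w) = -2 (q(w) = 2*(-1) = -2)
S(O) = -8 (S(O) = (-2)**3 = -8)
U(g) = -19/17 (U(g) = 95*(-1/85) = -19/17)
I(-46)/U(S(((-1 - 1) - 3) + F(1))) = -46/(-19/17) = -46*(-17/19) = 782/19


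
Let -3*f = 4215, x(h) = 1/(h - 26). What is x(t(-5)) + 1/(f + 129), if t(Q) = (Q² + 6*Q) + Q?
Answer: -82/2871 ≈ -0.028561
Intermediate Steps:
t(Q) = Q² + 7*Q
x(h) = 1/(-26 + h)
f = -1405 (f = -⅓*4215 = -1405)
x(t(-5)) + 1/(f + 129) = 1/(-26 - 5*(7 - 5)) + 1/(-1405 + 129) = 1/(-26 - 5*2) + 1/(-1276) = 1/(-26 - 10) - 1/1276 = 1/(-36) - 1/1276 = -1/36 - 1/1276 = -82/2871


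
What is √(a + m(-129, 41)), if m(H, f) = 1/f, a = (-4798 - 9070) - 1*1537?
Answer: 2*I*√6473941/41 ≈ 124.12*I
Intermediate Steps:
a = -15405 (a = -13868 - 1537 = -15405)
√(a + m(-129, 41)) = √(-15405 + 1/41) = √(-631604/41) = 2*I*√6473941/41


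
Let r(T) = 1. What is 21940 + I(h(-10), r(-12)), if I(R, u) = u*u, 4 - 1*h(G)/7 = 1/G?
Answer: 21941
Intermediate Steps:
h(G) = 28 - 7/G
I(R, u) = u²
21940 + I(h(-10), r(-12)) = 21940 + 1² = 21940 + 1 = 21941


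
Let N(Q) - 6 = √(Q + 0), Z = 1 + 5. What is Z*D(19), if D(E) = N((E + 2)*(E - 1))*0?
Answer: 0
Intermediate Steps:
Z = 6
N(Q) = 6 + √Q (N(Q) = 6 + √(Q + 0) = 6 + √Q)
D(E) = 0 (D(E) = (6 + √((E + 2)*(E - 1)))*0 = (6 + √((2 + E)*(-1 + E)))*0 = (6 + √((-1 + E)*(2 + E)))*0 = 0)
Z*D(19) = 6*0 = 0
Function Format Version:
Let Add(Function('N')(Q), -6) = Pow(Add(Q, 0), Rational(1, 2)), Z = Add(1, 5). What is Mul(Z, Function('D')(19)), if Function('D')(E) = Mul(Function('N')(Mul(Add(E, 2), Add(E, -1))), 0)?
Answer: 0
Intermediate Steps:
Z = 6
Function('N')(Q) = Add(6, Pow(Q, Rational(1, 2))) (Function('N')(Q) = Add(6, Pow(Add(Q, 0), Rational(1, 2))) = Add(6, Pow(Q, Rational(1, 2))))
Function('D')(E) = 0 (Function('D')(E) = Mul(Add(6, Pow(Mul(Add(E, 2), Add(E, -1)), Rational(1, 2))), 0) = Mul(Add(6, Pow(Mul(Add(2, E), Add(-1, E)), Rational(1, 2))), 0) = Mul(Add(6, Pow(Mul(Add(-1, E), Add(2, E)), Rational(1, 2))), 0) = 0)
Mul(Z, Function('D')(19)) = Mul(6, 0) = 0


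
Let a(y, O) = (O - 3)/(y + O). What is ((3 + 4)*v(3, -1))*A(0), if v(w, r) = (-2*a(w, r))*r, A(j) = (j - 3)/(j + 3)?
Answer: 28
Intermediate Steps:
A(j) = (-3 + j)/(3 + j)
a(y, O) = (-3 + O)/(O + y)
v(w, r) = -2*r*(-3 + r)/(r + w) (v(w, r) = (-2*(-3 + r)/(r + w))*r = -2*r*(-3 + r)/(r + w))
((3 + 4)*v(3, -1))*A(0) = ((3 + 4)*(2*(-1)*(3 - 1*(-1))/(-1 + 3)))*((-3 + 0)/(3 + 0)) = (7*(2*(-1)*(3 + 1)/2))*(-3/3) = (7*(2*(-1)*(½)*4))*((⅓)*(-3)) = (7*(-4))*(-1) = -28*(-1) = 28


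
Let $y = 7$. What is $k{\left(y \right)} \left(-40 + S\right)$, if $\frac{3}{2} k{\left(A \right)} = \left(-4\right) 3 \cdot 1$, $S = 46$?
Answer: $-48$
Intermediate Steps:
$k{\left(A \right)} = -8$ ($k{\left(A \right)} = \frac{2 \left(-4\right) 3 \cdot 1}{3} = \frac{2 \left(\left(-12\right) 1\right)}{3} = \frac{2}{3} \left(-12\right) = -8$)
$k{\left(y \right)} \left(-40 + S\right) = - 8 \left(-40 + 46\right) = \left(-8\right) 6 = -48$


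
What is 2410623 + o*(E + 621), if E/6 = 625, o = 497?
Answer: 4583010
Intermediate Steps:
E = 3750 (E = 6*625 = 3750)
2410623 + o*(E + 621) = 2410623 + 497*(3750 + 621) = 2410623 + 497*4371 = 2410623 + 2172387 = 4583010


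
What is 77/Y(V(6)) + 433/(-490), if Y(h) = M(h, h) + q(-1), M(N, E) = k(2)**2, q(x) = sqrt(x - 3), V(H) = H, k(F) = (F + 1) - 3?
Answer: -433/490 - 77*I/2 ≈ -0.88367 - 38.5*I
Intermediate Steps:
k(F) = -2 + F (k(F) = (1 + F) - 3 = -2 + F)
q(x) = sqrt(-3 + x)
M(N, E) = 0 (M(N, E) = (-2 + 2)**2 = 0**2 = 0)
Y(h) = 2*I (Y(h) = 0 + sqrt(-3 - 1) = 0 + sqrt(-4) = 0 + 2*I = 2*I)
77/Y(V(6)) + 433/(-490) = 77/((2*I)) + 433/(-490) = 77*(-I/2) + 433*(-1/490) = -77*I/2 - 433/490 = -433/490 - 77*I/2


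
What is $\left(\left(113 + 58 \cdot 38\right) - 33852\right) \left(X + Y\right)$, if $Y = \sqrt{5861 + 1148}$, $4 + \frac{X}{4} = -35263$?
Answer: $4448579380 - 31535 \sqrt{7009} \approx 4.4459 \cdot 10^{9}$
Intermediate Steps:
$X = -141068$ ($X = -16 + 4 \left(-35263\right) = -16 - 141052 = -141068$)
$Y = \sqrt{7009} \approx 83.72$
$\left(\left(113 + 58 \cdot 38\right) - 33852\right) \left(X + Y\right) = \left(\left(113 + 58 \cdot 38\right) - 33852\right) \left(-141068 + \sqrt{7009}\right) = \left(\left(113 + 2204\right) - 33852\right) \left(-141068 + \sqrt{7009}\right) = \left(2317 - 33852\right) \left(-141068 + \sqrt{7009}\right) = - 31535 \left(-141068 + \sqrt{7009}\right) = 4448579380 - 31535 \sqrt{7009}$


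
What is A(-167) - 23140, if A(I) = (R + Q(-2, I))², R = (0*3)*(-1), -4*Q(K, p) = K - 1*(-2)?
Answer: -23140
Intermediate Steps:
Q(K, p) = -½ - K/4 (Q(K, p) = -(K - 1*(-2))/4 = -(K + 2)/4 = -(2 + K)/4 = -½ - K/4)
R = 0 (R = 0*(-1) = 0)
A(I) = 0 (A(I) = (0 + (-½ - ¼*(-2)))² = (0 + (-½ + ½))² = (0 + 0)² = 0² = 0)
A(-167) - 23140 = 0 - 23140 = -23140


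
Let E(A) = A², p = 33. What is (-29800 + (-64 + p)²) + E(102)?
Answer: -18435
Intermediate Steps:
(-29800 + (-64 + p)²) + E(102) = (-29800 + (-64 + 33)²) + 102² = (-29800 + (-31)²) + 10404 = (-29800 + 961) + 10404 = -28839 + 10404 = -18435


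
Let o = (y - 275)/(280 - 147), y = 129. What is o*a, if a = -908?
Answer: 132568/133 ≈ 996.75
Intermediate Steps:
o = -146/133 (o = (129 - 275)/(280 - 147) = -146/133 ≈ -1.0977)
o*a = -146/133*(-908) = 132568/133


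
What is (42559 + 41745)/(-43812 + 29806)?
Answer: -42152/7003 ≈ -6.0191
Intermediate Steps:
(42559 + 41745)/(-43812 + 29806) = 84304/(-14006) = 84304*(-1/14006) = -42152/7003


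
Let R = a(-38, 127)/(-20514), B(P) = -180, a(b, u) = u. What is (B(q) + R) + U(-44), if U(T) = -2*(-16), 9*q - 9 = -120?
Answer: -3036199/20514 ≈ -148.01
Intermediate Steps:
q = -37/3 (q = 1 + (1/9)*(-120) = 1 - 40/3 = -37/3 ≈ -12.333)
U(T) = 32
R = -127/20514 (R = 127/(-20514) = 127*(-1/20514) = -127/20514 ≈ -0.0061909)
(B(q) + R) + U(-44) = (-180 - 127/20514) + 32 = -3692647/20514 + 32 = -3036199/20514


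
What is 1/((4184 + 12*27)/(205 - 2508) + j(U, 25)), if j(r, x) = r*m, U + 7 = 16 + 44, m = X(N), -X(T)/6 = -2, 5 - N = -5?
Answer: 47/29800 ≈ 0.0015772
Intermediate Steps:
N = 10 (N = 5 - 1*(-5) = 5 + 5 = 10)
X(T) = 12 (X(T) = -6*(-2) = 12)
m = 12
U = 53 (U = -7 + (16 + 44) = -7 + 60 = 53)
j(r, x) = 12*r (j(r, x) = r*12 = 12*r)
1/((4184 + 12*27)/(205 - 2508) + j(U, 25)) = 1/((4184 + 12*27)/(205 - 2508) + 12*53) = 1/((4184 + 324)/(-2303) + 636) = 1/(4508*(-1/2303) + 636) = 1/(-92/47 + 636) = 1/(29800/47) = 47/29800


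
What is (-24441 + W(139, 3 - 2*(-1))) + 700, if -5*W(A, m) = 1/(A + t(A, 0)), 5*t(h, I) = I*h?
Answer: -16499996/695 ≈ -23741.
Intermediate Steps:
t(h, I) = I*h/5 (t(h, I) = (I*h)/5 = I*h/5)
W(A, m) = -1/(5*A) (W(A, m) = -1/(5*(A + (1/5)*0*A)) = -1/(5*(A + 0)) = -1/(5*A))
(-24441 + W(139, 3 - 2*(-1))) + 700 = (-24441 - 1/5/139) + 700 = (-24441 - 1/5*1/139) + 700 = (-24441 - 1/695) + 700 = -16986496/695 + 700 = -16499996/695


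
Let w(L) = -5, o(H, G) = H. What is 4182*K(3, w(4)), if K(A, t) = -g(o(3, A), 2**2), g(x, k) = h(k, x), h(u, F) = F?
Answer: -12546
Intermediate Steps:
g(x, k) = x
K(A, t) = -3 (K(A, t) = -1*3 = -3)
4182*K(3, w(4)) = 4182*(-3) = -12546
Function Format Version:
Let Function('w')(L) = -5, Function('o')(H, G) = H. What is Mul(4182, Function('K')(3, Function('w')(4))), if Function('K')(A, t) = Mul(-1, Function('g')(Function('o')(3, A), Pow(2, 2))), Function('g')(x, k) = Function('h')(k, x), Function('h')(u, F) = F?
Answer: -12546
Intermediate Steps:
Function('g')(x, k) = x
Function('K')(A, t) = -3 (Function('K')(A, t) = Mul(-1, 3) = -3)
Mul(4182, Function('K')(3, Function('w')(4))) = Mul(4182, -3) = -12546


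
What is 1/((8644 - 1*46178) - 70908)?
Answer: -1/108442 ≈ -9.2215e-6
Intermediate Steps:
1/((8644 - 1*46178) - 70908) = 1/((8644 - 46178) - 70908) = 1/(-37534 - 70908) = 1/(-108442) = -1/108442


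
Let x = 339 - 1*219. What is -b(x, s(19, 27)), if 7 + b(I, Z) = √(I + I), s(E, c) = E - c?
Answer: 7 - 4*√15 ≈ -8.4919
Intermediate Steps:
x = 120 (x = 339 - 219 = 120)
b(I, Z) = -7 + √2*√I (b(I, Z) = -7 + √(I + I) = -7 + √(2*I) = -7 + √2*√I)
-b(x, s(19, 27)) = -(-7 + √2*√120) = -(-7 + √2*(2*√30)) = -(-7 + 4*√15) = 7 - 4*√15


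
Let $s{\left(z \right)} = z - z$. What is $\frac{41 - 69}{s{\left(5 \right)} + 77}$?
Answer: $- \frac{4}{11} \approx -0.36364$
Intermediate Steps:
$s{\left(z \right)} = 0$
$\frac{41 - 69}{s{\left(5 \right)} + 77} = \frac{41 - 69}{0 + 77} = - \frac{28}{77} = \left(-28\right) \frac{1}{77} = - \frac{4}{11}$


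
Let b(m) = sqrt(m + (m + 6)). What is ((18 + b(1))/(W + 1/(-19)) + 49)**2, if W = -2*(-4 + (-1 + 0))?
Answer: 92220497/35721 + 81092*sqrt(2)/3969 ≈ 2610.6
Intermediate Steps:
b(m) = sqrt(6 + 2*m) (b(m) = sqrt(m + (6 + m)) = sqrt(6 + 2*m))
W = 10 (W = -2*(-4 - 1) = -2*(-5) = 10)
((18 + b(1))/(W + 1/(-19)) + 49)**2 = ((18 + sqrt(6 + 2*1))/(10 + 1/(-19)) + 49)**2 = ((18 + sqrt(6 + 2))/(10 - 1/19) + 49)**2 = ((18 + sqrt(8))/(189/19) + 49)**2 = ((18 + 2*sqrt(2))*(19/189) + 49)**2 = ((38/21 + 38*sqrt(2)/189) + 49)**2 = (1067/21 + 38*sqrt(2)/189)**2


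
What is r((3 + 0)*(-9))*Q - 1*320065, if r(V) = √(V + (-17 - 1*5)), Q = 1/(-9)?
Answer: -320065 - 7*I/9 ≈ -3.2007e+5 - 0.77778*I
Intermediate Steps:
Q = -⅑ ≈ -0.11111
r(V) = √(-22 + V) (r(V) = √(V + (-17 - 5)) = √(V - 22) = √(-22 + V))
r((3 + 0)*(-9))*Q - 1*320065 = √(-22 + (3 + 0)*(-9))*(-⅑) - 1*320065 = √(-22 + 3*(-9))*(-⅑) - 320065 = √(-22 - 27)*(-⅑) - 320065 = √(-49)*(-⅑) - 320065 = (7*I)*(-⅑) - 320065 = -7*I/9 - 320065 = -320065 - 7*I/9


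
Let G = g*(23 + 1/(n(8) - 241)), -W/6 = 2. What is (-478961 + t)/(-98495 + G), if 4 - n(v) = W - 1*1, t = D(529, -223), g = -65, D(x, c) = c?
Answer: 107337216/22397695 ≈ 4.7923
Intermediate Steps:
W = -12 (W = -6*2 = -12)
t = -223
n(v) = 17 (n(v) = 4 - (-12 - 1*1) = 4 - (-12 - 1) = 4 - 1*(-13) = 4 + 13 = 17)
G = -334815/224 (G = -65*(23 + 1/(17 - 241)) = -65*(23 + 1/(-224)) = -65*(23 - 1/224) = -65*5151/224 = -334815/224 ≈ -1494.7)
(-478961 + t)/(-98495 + G) = (-478961 - 223)/(-98495 - 334815/224) = -479184/(-22397695/224) = -479184*(-224/22397695) = 107337216/22397695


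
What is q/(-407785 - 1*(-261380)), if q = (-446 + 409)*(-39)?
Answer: -1443/146405 ≈ -0.0098562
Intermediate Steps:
q = 1443 (q = -37*(-39) = 1443)
q/(-407785 - 1*(-261380)) = 1443/(-407785 - 1*(-261380)) = 1443/(-407785 + 261380) = 1443/(-146405) = 1443*(-1/146405) = -1443/146405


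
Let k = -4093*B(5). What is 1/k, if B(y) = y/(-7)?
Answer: 7/20465 ≈ 0.00034205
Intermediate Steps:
B(y) = -y/7 (B(y) = y*(-⅐) = -y/7)
k = 20465/7 (k = -(-4093)*5/7 = -4093*(-5/7) = 20465/7 ≈ 2923.6)
1/k = 1/(20465/7) = 7/20465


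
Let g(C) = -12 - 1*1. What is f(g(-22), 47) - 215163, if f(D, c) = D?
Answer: -215176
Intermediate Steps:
g(C) = -13 (g(C) = -12 - 1 = -13)
f(g(-22), 47) - 215163 = -13 - 215163 = -215176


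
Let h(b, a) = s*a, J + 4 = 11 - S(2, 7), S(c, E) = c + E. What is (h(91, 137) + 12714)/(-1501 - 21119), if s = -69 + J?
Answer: -103/780 ≈ -0.13205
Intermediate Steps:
S(c, E) = E + c
J = -2 (J = -4 + (11 - (7 + 2)) = -4 + (11 - 1*9) = -4 + (11 - 9) = -4 + 2 = -2)
s = -71 (s = -69 - 2 = -71)
h(b, a) = -71*a
(h(91, 137) + 12714)/(-1501 - 21119) = (-71*137 + 12714)/(-1501 - 21119) = (-9727 + 12714)/(-22620) = 2987*(-1/22620) = -103/780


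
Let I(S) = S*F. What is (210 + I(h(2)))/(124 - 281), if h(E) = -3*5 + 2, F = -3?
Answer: -249/157 ≈ -1.5860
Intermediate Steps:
h(E) = -13 (h(E) = -15 + 2 = -13)
I(S) = -3*S (I(S) = S*(-3) = -3*S)
(210 + I(h(2)))/(124 - 281) = (210 - 3*(-13))/(124 - 281) = (210 + 39)/(-157) = 249*(-1/157) = -249/157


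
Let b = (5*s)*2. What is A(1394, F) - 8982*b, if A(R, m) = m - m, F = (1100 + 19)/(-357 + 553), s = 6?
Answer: -538920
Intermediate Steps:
b = 60 (b = (5*6)*2 = 30*2 = 60)
F = 1119/196 ≈ 5.7092
A(R, m) = 0
A(1394, F) - 8982*b = 0 - 8982*60 = 0 - 538920 = -538920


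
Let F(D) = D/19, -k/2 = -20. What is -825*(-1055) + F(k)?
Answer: 16537165/19 ≈ 8.7038e+5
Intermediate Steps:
k = 40 (k = -2*(-20) = 40)
F(D) = D/19 (F(D) = D*(1/19) = D/19)
-825*(-1055) + F(k) = -825*(-1055) + (1/19)*40 = 870375 + 40/19 = 16537165/19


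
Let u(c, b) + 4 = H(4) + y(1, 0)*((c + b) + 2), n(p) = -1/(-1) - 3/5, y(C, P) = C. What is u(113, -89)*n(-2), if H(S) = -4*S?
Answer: 12/5 ≈ 2.4000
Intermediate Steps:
n(p) = ⅖ (n(p) = -1*(-1) - 3*⅕ = 1 - ⅗ = ⅖)
u(c, b) = -18 + b + c (u(c, b) = -4 + (-4*4 + 1*((c + b) + 2)) = -4 + (-16 + 1*((b + c) + 2)) = -4 + (-16 + 1*(2 + b + c)) = -4 + (-16 + (2 + b + c)) = -4 + (-14 + b + c) = -18 + b + c)
u(113, -89)*n(-2) = (-18 - 89 + 113)*(⅖) = 6*(⅖) = 12/5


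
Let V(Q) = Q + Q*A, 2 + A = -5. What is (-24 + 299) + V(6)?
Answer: 239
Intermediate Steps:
A = -7 (A = -2 - 5 = -7)
V(Q) = -6*Q (V(Q) = Q + Q*(-7) = Q - 7*Q = -6*Q)
(-24 + 299) + V(6) = (-24 + 299) - 6*6 = 275 - 36 = 239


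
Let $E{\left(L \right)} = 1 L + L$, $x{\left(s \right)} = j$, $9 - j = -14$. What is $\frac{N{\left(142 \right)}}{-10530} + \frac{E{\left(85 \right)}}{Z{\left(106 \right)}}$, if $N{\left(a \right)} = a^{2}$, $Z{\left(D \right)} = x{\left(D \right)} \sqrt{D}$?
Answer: $- \frac{10082}{5265} + \frac{85 \sqrt{106}}{1219} \approx -1.197$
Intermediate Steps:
$j = 23$ ($j = 9 - -14 = 9 + 14 = 23$)
$x{\left(s \right)} = 23$
$E{\left(L \right)} = 2 L$ ($E{\left(L \right)} = L + L = 2 L$)
$Z{\left(D \right)} = 23 \sqrt{D}$
$\frac{N{\left(142 \right)}}{-10530} + \frac{E{\left(85 \right)}}{Z{\left(106 \right)}} = \frac{142^{2}}{-10530} + \frac{2 \cdot 85}{23 \sqrt{106}} = 20164 \left(- \frac{1}{10530}\right) + 170 \frac{\sqrt{106}}{2438} = - \frac{10082}{5265} + \frac{85 \sqrt{106}}{1219}$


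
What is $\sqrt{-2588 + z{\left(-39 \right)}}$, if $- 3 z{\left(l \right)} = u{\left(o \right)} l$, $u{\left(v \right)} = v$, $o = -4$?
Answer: $4 i \sqrt{165} \approx 51.381 i$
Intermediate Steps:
$z{\left(l \right)} = \frac{4 l}{3}$ ($z{\left(l \right)} = - \frac{\left(-4\right) l}{3} = \frac{4 l}{3}$)
$\sqrt{-2588 + z{\left(-39 \right)}} = \sqrt{-2588 + \frac{4}{3} \left(-39\right)} = \sqrt{-2588 - 52} = \sqrt{-2640} = 4 i \sqrt{165}$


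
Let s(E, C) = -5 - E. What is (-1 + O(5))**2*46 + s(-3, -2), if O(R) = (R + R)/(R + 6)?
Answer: -196/121 ≈ -1.6198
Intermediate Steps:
O(R) = 2*R/(6 + R) (O(R) = (2*R)/(6 + R) = 2*R/(6 + R))
(-1 + O(5))**2*46 + s(-3, -2) = (-1 + 2*5/(6 + 5))**2*46 + (-5 - 1*(-3)) = (-1 + 2*5/11)**2*46 + (-5 + 3) = (-1 + 2*5*(1/11))**2*46 - 2 = (-1 + 10/11)**2*46 - 2 = (-1/11)**2*46 - 2 = (1/121)*46 - 2 = 46/121 - 2 = -196/121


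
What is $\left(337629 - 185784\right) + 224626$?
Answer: $376471$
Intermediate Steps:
$\left(337629 - 185784\right) + 224626 = 151845 + 224626 = 376471$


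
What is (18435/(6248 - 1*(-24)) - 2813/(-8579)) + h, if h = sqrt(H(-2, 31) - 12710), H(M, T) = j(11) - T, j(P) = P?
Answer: 175797001/53807488 + I*sqrt(12730) ≈ 3.2671 + 112.83*I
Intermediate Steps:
H(M, T) = 11 - T
h = I*sqrt(12730) (h = sqrt((11 - 1*31) - 12710) = sqrt((11 - 31) - 12710) = sqrt(-20 - 12710) = sqrt(-12730) = I*sqrt(12730) ≈ 112.83*I)
(18435/(6248 - 1*(-24)) - 2813/(-8579)) + h = (18435/(6248 - 1*(-24)) - 2813/(-8579)) + I*sqrt(12730) = (18435/(6248 + 24) - 2813*(-1/8579)) + I*sqrt(12730) = (18435/6272 + 2813/8579) + I*sqrt(12730) = 175797001/53807488 + I*sqrt(12730)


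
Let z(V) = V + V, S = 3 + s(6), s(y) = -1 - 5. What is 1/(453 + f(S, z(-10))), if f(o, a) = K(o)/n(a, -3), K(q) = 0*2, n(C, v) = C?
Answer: 1/453 ≈ 0.0022075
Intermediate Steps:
s(y) = -6
K(q) = 0
S = -3 (S = 3 - 6 = -3)
z(V) = 2*V
f(o, a) = 0 (f(o, a) = 0/a = 0)
1/(453 + f(S, z(-10))) = 1/(453 + 0) = 1/453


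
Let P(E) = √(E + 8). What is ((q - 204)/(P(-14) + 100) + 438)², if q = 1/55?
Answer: (-5745871755361*I + 115525088580*√6)/(6050*(-4997*I + 100*√6)) ≈ 1.9006e+5 + 43.54*I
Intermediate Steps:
P(E) = √(8 + E)
q = 1/55 ≈ 0.018182
((q - 204)/(P(-14) + 100) + 438)² = ((1/55 - 204)/(√(8 - 14) + 100) + 438)² = (-11219/(55*(√(-6) + 100)) + 438)² = (-11219/(55*(I*√6 + 100)) + 438)² = (-11219/(55*(100 + I*√6)) + 438)² = (438 - 11219/(55*(100 + I*√6)))²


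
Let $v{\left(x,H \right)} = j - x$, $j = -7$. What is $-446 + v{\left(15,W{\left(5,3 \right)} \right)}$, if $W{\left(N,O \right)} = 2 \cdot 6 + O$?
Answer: $-468$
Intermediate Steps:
$W{\left(N,O \right)} = 12 + O$
$v{\left(x,H \right)} = -7 - x$
$-446 + v{\left(15,W{\left(5,3 \right)} \right)} = -446 - 22 = -468$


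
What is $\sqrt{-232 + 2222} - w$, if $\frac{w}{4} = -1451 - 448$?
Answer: $7596 + \sqrt{1990} \approx 7640.6$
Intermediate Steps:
$w = -7596$ ($w = 4 \left(-1451 - 448\right) = 4 \left(-1899\right) = -7596$)
$\sqrt{-232 + 2222} - w = \sqrt{-232 + 2222} - -7596 = \sqrt{1990} + 7596 = 7596 + \sqrt{1990}$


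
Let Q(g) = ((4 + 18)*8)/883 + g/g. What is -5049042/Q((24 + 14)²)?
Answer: -1486101362/353 ≈ -4.2099e+6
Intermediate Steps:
Q(g) = 1059/883 (Q(g) = (22*8)*(1/883) + 1 = 176*(1/883) + 1 = 176/883 + 1 = 1059/883)
-5049042/Q((24 + 14)²) = -5049042/1059/883 = -5049042*883/1059 = -1486101362/353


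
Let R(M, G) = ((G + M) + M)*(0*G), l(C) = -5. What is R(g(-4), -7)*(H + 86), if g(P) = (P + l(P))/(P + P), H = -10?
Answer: 0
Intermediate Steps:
g(P) = (-5 + P)/(2*P) (g(P) = (P - 5)/(P + P) = (-5 + P)/((2*P)) = (-5 + P)*(1/(2*P)) = (-5 + P)/(2*P))
R(M, G) = 0 (R(M, G) = (G + 2*M)*0 = 0)
R(g(-4), -7)*(H + 86) = 0*(-10 + 86) = 0*76 = 0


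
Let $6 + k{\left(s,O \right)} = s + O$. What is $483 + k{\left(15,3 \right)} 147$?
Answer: $2247$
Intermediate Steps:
$k{\left(s,O \right)} = -6 + O + s$ ($k{\left(s,O \right)} = -6 + \left(s + O\right) = -6 + \left(O + s\right) = -6 + O + s$)
$483 + k{\left(15,3 \right)} 147 = 483 + \left(-6 + 3 + 15\right) 147 = 483 + 12 \cdot 147 = 483 + 1764 = 2247$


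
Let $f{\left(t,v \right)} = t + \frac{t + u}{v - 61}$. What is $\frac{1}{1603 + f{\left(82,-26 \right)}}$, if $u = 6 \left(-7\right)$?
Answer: $\frac{87}{146555} \approx 0.00059363$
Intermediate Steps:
$u = -42$
$f{\left(t,v \right)} = t + \frac{-42 + t}{-61 + v}$ ($f{\left(t,v \right)} = t + \frac{t - 42}{v - 61} = t + \frac{-42 + t}{-61 + v}$)
$\frac{1}{1603 + f{\left(82,-26 \right)}} = \frac{1}{1603 + \frac{-42 - 4920 + 82 \left(-26\right)}{-61 - 26}} = \frac{1}{1603 + \frac{-42 - 4920 - 2132}{-87}} = \frac{1}{1603 - - \frac{7094}{87}} = \frac{1}{1603 + \frac{7094}{87}} = \frac{1}{\frac{146555}{87}} = \frac{87}{146555}$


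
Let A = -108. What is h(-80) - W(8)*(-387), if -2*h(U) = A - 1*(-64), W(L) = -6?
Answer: -2300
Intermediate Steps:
h(U) = 22 (h(U) = -(-108 - 1*(-64))/2 = -(-108 + 64)/2 = -1/2*(-44) = 22)
h(-80) - W(8)*(-387) = 22 - (-6)*(-387) = 22 - 1*2322 = 22 - 2322 = -2300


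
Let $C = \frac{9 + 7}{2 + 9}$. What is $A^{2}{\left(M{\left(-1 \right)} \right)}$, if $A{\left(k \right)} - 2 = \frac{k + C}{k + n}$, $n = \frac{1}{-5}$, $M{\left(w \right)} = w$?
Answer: $\frac{11449}{4356} \approx 2.6283$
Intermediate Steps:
$n = - \frac{1}{5} \approx -0.2$
$C = \frac{16}{11} \approx 1.4545$
$A{\left(k \right)} = 2 + \frac{\frac{16}{11} + k}{- \frac{1}{5} + k}$ ($A{\left(k \right)} = 2 + \frac{k + \frac{16}{11}}{k - \frac{1}{5}} = 2 + \frac{\frac{16}{11} + k}{- \frac{1}{5} + k}$)
$A^{2}{\left(M{\left(-1 \right)} \right)} = \left(\frac{58 + 165 \left(-1\right)}{11 \left(-1 + 5 \left(-1\right)\right)}\right)^{2} = \left(\frac{58 - 165}{11 \left(-1 - 5\right)}\right)^{2} = \left(\frac{1}{11} \frac{1}{-6} \left(-107\right)\right)^{2} = \left(\frac{1}{11} \left(- \frac{1}{6}\right) \left(-107\right)\right)^{2} = \left(\frac{107}{66}\right)^{2} = \frac{11449}{4356}$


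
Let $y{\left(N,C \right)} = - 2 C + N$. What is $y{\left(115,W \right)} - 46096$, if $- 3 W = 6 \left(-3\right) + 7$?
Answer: $- \frac{137965}{3} \approx -45988.0$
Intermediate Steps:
$W = \frac{11}{3}$ ($W = - \frac{6 \left(-3\right) + 7}{3} = - \frac{-18 + 7}{3} = \left(- \frac{1}{3}\right) \left(-11\right) = \frac{11}{3} \approx 3.6667$)
$y{\left(N,C \right)} = N - 2 C$
$y{\left(115,W \right)} - 46096 = \left(115 - \frac{22}{3}\right) - 46096 = \frac{323}{3} - 46096 = - \frac{137965}{3}$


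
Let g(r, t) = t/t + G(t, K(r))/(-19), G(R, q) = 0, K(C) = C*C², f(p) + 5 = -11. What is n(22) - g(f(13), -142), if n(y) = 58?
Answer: 57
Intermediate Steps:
f(p) = -16 (f(p) = -5 - 11 = -16)
K(C) = C³
g(r, t) = 1 (g(r, t) = t/t + 0/(-19) = 1 + 0*(-1/19) = 1 + 0 = 1)
n(22) - g(f(13), -142) = 58 - 1*1 = 58 - 1 = 57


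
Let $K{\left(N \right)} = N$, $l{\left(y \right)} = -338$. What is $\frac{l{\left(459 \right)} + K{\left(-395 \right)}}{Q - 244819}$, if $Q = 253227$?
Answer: $- \frac{733}{8408} \approx -0.087179$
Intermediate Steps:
$\frac{l{\left(459 \right)} + K{\left(-395 \right)}}{Q - 244819} = \frac{-338 - 395}{253227 - 244819} = - \frac{733}{8408}$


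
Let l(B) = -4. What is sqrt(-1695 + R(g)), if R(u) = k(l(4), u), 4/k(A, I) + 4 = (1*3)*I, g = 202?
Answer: I*sqrt(153568093)/301 ≈ 41.17*I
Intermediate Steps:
k(A, I) = 4/(-4 + 3*I) (k(A, I) = 4/(-4 + (1*3)*I) = 4/(-4 + 3*I))
R(u) = 4/(-4 + 3*u)
sqrt(-1695 + R(g)) = sqrt(-1695 + 4/(-4 + 3*202)) = sqrt(-1695 + 4/(-4 + 606)) = sqrt(-1695 + 4/602) = sqrt(-1695 + 4*(1/602)) = sqrt(-1695 + 2/301) = sqrt(-510193/301) = I*sqrt(153568093)/301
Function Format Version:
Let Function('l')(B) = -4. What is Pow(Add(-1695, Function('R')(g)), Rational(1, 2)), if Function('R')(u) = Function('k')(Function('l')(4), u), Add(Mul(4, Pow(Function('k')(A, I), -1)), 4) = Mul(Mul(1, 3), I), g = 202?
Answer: Mul(Rational(1, 301), I, Pow(153568093, Rational(1, 2))) ≈ Mul(41.170, I)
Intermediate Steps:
Function('k')(A, I) = Mul(4, Pow(Add(-4, Mul(3, I)), -1)) (Function('k')(A, I) = Mul(4, Pow(Add(-4, Mul(Mul(1, 3), I)), -1)) = Mul(4, Pow(Add(-4, Mul(3, I)), -1)))
Function('R')(u) = Mul(4, Pow(Add(-4, Mul(3, u)), -1))
Pow(Add(-1695, Function('R')(g)), Rational(1, 2)) = Pow(Add(-1695, Mul(4, Pow(Add(-4, Mul(3, 202)), -1))), Rational(1, 2)) = Pow(Add(-1695, Mul(4, Pow(Add(-4, 606), -1))), Rational(1, 2)) = Pow(Add(-1695, Mul(4, Pow(602, -1))), Rational(1, 2)) = Pow(Add(-1695, Mul(4, Rational(1, 602))), Rational(1, 2)) = Pow(Add(-1695, Rational(2, 301)), Rational(1, 2)) = Pow(Rational(-510193, 301), Rational(1, 2)) = Mul(Rational(1, 301), I, Pow(153568093, Rational(1, 2)))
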